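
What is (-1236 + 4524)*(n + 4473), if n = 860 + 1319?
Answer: 21871776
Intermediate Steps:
n = 2179
(-1236 + 4524)*(n + 4473) = (-1236 + 4524)*(2179 + 4473) = 3288*6652 = 21871776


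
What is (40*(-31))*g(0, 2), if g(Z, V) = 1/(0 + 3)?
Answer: -1240/3 ≈ -413.33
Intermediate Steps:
g(Z, V) = ⅓ (g(Z, V) = 1/3 = ⅓)
(40*(-31))*g(0, 2) = (40*(-31))*(⅓) = -1240*⅓ = -1240/3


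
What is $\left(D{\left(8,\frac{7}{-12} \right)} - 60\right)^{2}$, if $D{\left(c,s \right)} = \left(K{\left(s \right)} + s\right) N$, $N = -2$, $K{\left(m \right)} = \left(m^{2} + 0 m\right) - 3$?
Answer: $\frac{14845609}{5184} \approx 2863.7$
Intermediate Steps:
$K{\left(m \right)} = -3 + m^{2}$ ($K{\left(m \right)} = \left(m^{2} + 0\right) - 3 = m^{2} - 3 = -3 + m^{2}$)
$D{\left(c,s \right)} = 6 - 2 s - 2 s^{2}$ ($D{\left(c,s \right)} = \left(\left(-3 + s^{2}\right) + s\right) \left(-2\right) = \left(-3 + s + s^{2}\right) \left(-2\right) = 6 - 2 s - 2 s^{2}$)
$\left(D{\left(8,\frac{7}{-12} \right)} - 60\right)^{2} = \left(\left(6 - 2 \frac{7}{-12} - 2 \left(\frac{7}{-12}\right)^{2}\right) - 60\right)^{2} = \left(\left(6 - 2 \cdot 7 \left(- \frac{1}{12}\right) - 2 \left(7 \left(- \frac{1}{12}\right)\right)^{2}\right) - 60\right)^{2} = \left(\left(6 - - \frac{7}{6} - 2 \left(- \frac{7}{12}\right)^{2}\right) - 60\right)^{2} = \left(\left(6 + \frac{7}{6} - \frac{49}{72}\right) - 60\right)^{2} = \left(\frac{467}{72} - 60\right)^{2} = \left(- \frac{3853}{72}\right)^{2} = \frac{14845609}{5184}$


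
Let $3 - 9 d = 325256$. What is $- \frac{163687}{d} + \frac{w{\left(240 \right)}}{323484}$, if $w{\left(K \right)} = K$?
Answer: $\frac{39719099191}{8767845121} \approx 4.5301$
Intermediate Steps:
$d = - \frac{325253}{9}$ ($d = \frac{1}{3} - \frac{325256}{9} = - \frac{325253}{9} \approx -36139.0$)
$- \frac{163687}{d} + \frac{w{\left(240 \right)}}{323484} = - \frac{163687}{- \frac{325253}{9}} + \frac{240}{323484} = \left(-163687\right) \left(- \frac{9}{325253}\right) + 240 \cdot \frac{1}{323484} = \frac{1473183}{325253} + \frac{20}{26957} = \frac{39719099191}{8767845121}$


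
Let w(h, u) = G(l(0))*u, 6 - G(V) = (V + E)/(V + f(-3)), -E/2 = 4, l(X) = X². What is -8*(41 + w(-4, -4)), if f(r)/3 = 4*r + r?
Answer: -6376/45 ≈ -141.69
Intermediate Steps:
E = -8 (E = -2*4 = -8)
f(r) = 15*r (f(r) = 3*(4*r + r) = 3*(5*r) = 15*r)
G(V) = 6 - (-8 + V)/(-45 + V) (G(V) = 6 - (V - 8)/(V + 15*(-3)) = 6 - (-8 + V)/(V - 45) = 6 - (-8 + V)/(-45 + V))
w(h, u) = 262*u/45 (w(h, u) = ((-262 + 5*0²)/(-45 + 0²))*u = ((-262 + 5*0)/(-45 + 0))*u = ((-262 + 0)/(-45))*u = (-1/45*(-262))*u = 262*u/45)
-8*(41 + w(-4, -4)) = -8*(41 + (262/45)*(-4)) = -8*(41 - 1048/45) = -8*797/45 = -6376/45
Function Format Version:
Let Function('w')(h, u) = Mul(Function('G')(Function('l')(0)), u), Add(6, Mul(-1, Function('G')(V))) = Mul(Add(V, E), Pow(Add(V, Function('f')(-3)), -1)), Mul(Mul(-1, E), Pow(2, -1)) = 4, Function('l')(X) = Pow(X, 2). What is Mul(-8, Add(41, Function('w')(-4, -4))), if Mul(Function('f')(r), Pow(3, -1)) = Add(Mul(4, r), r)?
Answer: Rational(-6376, 45) ≈ -141.69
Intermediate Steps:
E = -8 (E = Mul(-2, 4) = -8)
Function('f')(r) = Mul(15, r) (Function('f')(r) = Mul(3, Add(Mul(4, r), r)) = Mul(3, Mul(5, r)) = Mul(15, r))
Function('G')(V) = Add(6, Mul(-1, Pow(Add(-45, V), -1), Add(-8, V))) (Function('G')(V) = Add(6, Mul(-1, Mul(Add(V, -8), Pow(Add(V, Mul(15, -3)), -1)))) = Add(6, Mul(-1, Mul(Add(-8, V), Pow(Add(V, -45), -1)))) = Add(6, Mul(-1, Mul(Add(-8, V), Pow(Add(-45, V), -1)))) = Add(6, Mul(-1, Mul(Pow(Add(-45, V), -1), Add(-8, V)))) = Add(6, Mul(-1, Pow(Add(-45, V), -1), Add(-8, V))))
Function('w')(h, u) = Mul(Rational(262, 45), u) (Function('w')(h, u) = Mul(Mul(Pow(Add(-45, Pow(0, 2)), -1), Add(-262, Mul(5, Pow(0, 2)))), u) = Mul(Mul(Pow(Add(-45, 0), -1), Add(-262, Mul(5, 0))), u) = Mul(Mul(Pow(-45, -1), Add(-262, 0)), u) = Mul(Mul(Rational(-1, 45), -262), u) = Mul(Rational(262, 45), u))
Mul(-8, Add(41, Function('w')(-4, -4))) = Mul(-8, Add(41, Mul(Rational(262, 45), -4))) = Mul(-8, Add(41, Rational(-1048, 45))) = Mul(-8, Rational(797, 45)) = Rational(-6376, 45)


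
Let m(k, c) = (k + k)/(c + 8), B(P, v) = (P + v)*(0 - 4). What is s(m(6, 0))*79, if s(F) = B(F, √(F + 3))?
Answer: -474 - 474*√2 ≈ -1144.3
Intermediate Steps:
B(P, v) = -4*P - 4*v (B(P, v) = (P + v)*(-4) = -4*P - 4*v)
m(k, c) = 2*k/(8 + c) (m(k, c) = (2*k)/(8 + c) = 2*k/(8 + c))
s(F) = -4*F - 4*√(3 + F) (s(F) = -4*F - 4*√(F + 3) = -4*F - 4*√(3 + F))
s(m(6, 0))*79 = (-8*6/(8 + 0) - 4*√(3 + 2*6/(8 + 0)))*79 = (-8*6/8 - 4*√(3 + 2*6/8))*79 = (-8*6/8 - 4*√(3 + 2*6*(⅛)))*79 = (-4*3/2 - 4*√(3 + 3/2))*79 = (-6 - 6*√2)*79 = -474 - 474*√2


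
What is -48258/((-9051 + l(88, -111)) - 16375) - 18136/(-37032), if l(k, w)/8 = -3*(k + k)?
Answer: 145301416/68624925 ≈ 2.1173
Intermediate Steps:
l(k, w) = -48*k (l(k, w) = 8*(-3*(k + k)) = 8*(-6*k) = -48*k)
-48258/((-9051 + l(88, -111)) - 16375) - 18136/(-37032) = -48258/((-9051 - 48*88) - 16375) - 18136/(-37032) = -48258/((-9051 - 4224) - 16375) - 18136*(-1/37032) = -48258/(-13275 - 16375) + 2267/4629 = -48258/(-29650) + 2267/4629 = -48258*(-1/29650) + 2267/4629 = 24129/14825 + 2267/4629 = 145301416/68624925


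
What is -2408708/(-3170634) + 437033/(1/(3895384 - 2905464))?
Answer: 685852059150037474/1585317 ≈ 4.3263e+11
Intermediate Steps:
-2408708/(-3170634) + 437033/(1/(3895384 - 2905464)) = -2408708*(-1/3170634) + 437033/(1/989920) = 1204354/1585317 + 437033/(1/989920) = 1204354/1585317 + 437033*989920 = 1204354/1585317 + 432627707360 = 685852059150037474/1585317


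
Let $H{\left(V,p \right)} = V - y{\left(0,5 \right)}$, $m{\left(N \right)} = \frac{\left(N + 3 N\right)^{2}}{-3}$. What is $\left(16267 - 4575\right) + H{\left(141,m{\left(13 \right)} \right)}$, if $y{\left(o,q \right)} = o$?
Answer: $11833$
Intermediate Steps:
$m{\left(N \right)} = - \frac{16 N^{2}}{3}$ ($m{\left(N \right)} = \left(4 N\right)^{2} \left(- \frac{1}{3}\right) = 16 N^{2} \left(- \frac{1}{3}\right) = - \frac{16 N^{2}}{3}$)
$H{\left(V,p \right)} = V$ ($H{\left(V,p \right)} = V - 0 = V + 0 = V$)
$\left(16267 - 4575\right) + H{\left(141,m{\left(13 \right)} \right)} = \left(16267 - 4575\right) + 141 = 11692 + 141 = 11833$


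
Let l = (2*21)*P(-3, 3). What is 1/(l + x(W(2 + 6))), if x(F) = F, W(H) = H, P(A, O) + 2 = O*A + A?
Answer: -1/580 ≈ -0.0017241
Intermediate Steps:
P(A, O) = -2 + A + A*O (P(A, O) = -2 + (O*A + A) = -2 + (A*O + A) = -2 + (A + A*O) = -2 + A + A*O)
l = -588 (l = (2*21)*(-2 - 3 - 3*3) = 42*(-2 - 3 - 9) = 42*(-14) = -588)
1/(l + x(W(2 + 6))) = 1/(-588 + (2 + 6)) = 1/(-588 + 8) = 1/(-580) = -1/580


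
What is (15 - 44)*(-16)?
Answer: 464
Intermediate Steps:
(15 - 44)*(-16) = -29*(-16) = 464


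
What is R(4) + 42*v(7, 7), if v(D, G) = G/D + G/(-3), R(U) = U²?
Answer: -40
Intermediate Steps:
v(D, G) = -G/3 + G/D (v(D, G) = G/D + G*(-⅓) = G/D - G/3 = -G/3 + G/D)
R(4) + 42*v(7, 7) = 4² + 42*(-⅓*7 + 7/7) = 16 + 42*(-7/3 + 7*(⅐)) = 16 + 42*(-7/3 + 1) = 16 + 42*(-4/3) = 16 - 56 = -40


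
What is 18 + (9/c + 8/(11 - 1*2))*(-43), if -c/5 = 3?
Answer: 251/45 ≈ 5.5778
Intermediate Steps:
c = -15 (c = -5*3 = -15)
18 + (9/c + 8/(11 - 1*2))*(-43) = 18 + (9/(-15) + 8/(11 - 1*2))*(-43) = 18 + (9*(-1/15) + 8/(11 - 2))*(-43) = 18 + (-⅗ + 8/9)*(-43) = 18 + (13/45)*(-43) = 18 - 559/45 = 251/45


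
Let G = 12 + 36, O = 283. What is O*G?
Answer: 13584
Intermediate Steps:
G = 48
O*G = 283*48 = 13584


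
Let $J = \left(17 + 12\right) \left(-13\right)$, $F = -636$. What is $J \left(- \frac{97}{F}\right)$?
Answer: $- \frac{36569}{636} \approx -57.498$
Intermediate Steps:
$J = -377$ ($J = 29 \left(-13\right) = -377$)
$J \left(- \frac{97}{F}\right) = - 377 \left(- \frac{97}{-636}\right) = - 377 \left(\left(-97\right) \left(- \frac{1}{636}\right)\right) = \left(-377\right) \frac{97}{636} = - \frac{36569}{636}$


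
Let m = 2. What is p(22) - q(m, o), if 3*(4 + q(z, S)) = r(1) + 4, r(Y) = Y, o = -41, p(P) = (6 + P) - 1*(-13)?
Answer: 130/3 ≈ 43.333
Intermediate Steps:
p(P) = 19 + P (p(P) = (6 + P) + 13 = 19 + P)
q(z, S) = -7/3 (q(z, S) = -4 + (1 + 4)/3 = -4 + (1/3)*5 = -4 + 5/3 = -7/3)
p(22) - q(m, o) = (19 + 22) - 1*(-7/3) = 41 + 7/3 = 130/3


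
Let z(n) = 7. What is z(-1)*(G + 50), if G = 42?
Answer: 644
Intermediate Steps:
z(-1)*(G + 50) = 7*(42 + 50) = 7*92 = 644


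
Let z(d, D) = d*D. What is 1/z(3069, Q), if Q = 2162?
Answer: 1/6635178 ≈ 1.5071e-7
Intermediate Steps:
z(d, D) = D*d
1/z(3069, Q) = 1/(2162*3069) = 1/6635178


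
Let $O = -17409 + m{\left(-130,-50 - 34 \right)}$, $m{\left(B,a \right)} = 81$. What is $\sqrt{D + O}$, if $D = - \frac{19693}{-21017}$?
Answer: $\frac{i \sqrt{7653611312011}}{21017} \approx 131.63 i$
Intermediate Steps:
$D = \frac{19693}{21017}$ ($D = \left(-19693\right) \left(- \frac{1}{21017}\right) = \frac{19693}{21017} \approx 0.937$)
$O = -17328$ ($O = -17409 + 81 = -17328$)
$\sqrt{D + O} = \sqrt{\frac{19693}{21017} - 17328} = \sqrt{- \frac{364162883}{21017}} = \frac{i \sqrt{7653611312011}}{21017}$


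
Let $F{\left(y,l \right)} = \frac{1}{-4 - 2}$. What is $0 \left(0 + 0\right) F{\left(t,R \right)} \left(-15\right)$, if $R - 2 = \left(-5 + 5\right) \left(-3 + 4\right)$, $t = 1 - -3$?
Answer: $0$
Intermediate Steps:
$t = 4$ ($t = 1 + 3 = 4$)
$R = 2$ ($R = 2 + \left(-5 + 5\right) \left(-3 + 4\right) = 2 + 0 \cdot 1 = 2 + 0 = 2$)
$F{\left(y,l \right)} = - \frac{1}{6}$ ($F{\left(y,l \right)} = \frac{1}{-6} = - \frac{1}{6}$)
$0 \left(0 + 0\right) F{\left(t,R \right)} \left(-15\right) = 0 \left(0 + 0\right) \left(- \frac{1}{6}\right) \left(-15\right) = 0 \cdot 0 \left(- \frac{1}{6}\right) \left(-15\right) = 0 \left(- \frac{1}{6}\right) \left(-15\right) = 0 \left(-15\right) = 0$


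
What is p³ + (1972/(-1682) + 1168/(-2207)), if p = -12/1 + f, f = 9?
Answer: -1836991/64003 ≈ -28.702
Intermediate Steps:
p = -3 (p = -12/1 + 9 = -12 + 9 = -3)
p³ + (1972/(-1682) + 1168/(-2207)) = (-3)³ + (1972/(-1682) + 1168/(-2207)) = -27 + (1972*(-1/1682) + 1168*(-1/2207)) = -27 + (-34/29 - 1168/2207) = -27 - 108910/64003 = -1836991/64003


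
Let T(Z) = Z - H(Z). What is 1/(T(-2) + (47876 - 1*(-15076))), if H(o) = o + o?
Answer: 1/62954 ≈ 1.5885e-5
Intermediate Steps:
H(o) = 2*o
T(Z) = -Z (T(Z) = Z - 2*Z = -Z)
1/(T(-2) + (47876 - 1*(-15076))) = 1/(-1*(-2) + (47876 - 1*(-15076))) = 1/(2 + (47876 + 15076)) = 1/(2 + 62952) = 1/62954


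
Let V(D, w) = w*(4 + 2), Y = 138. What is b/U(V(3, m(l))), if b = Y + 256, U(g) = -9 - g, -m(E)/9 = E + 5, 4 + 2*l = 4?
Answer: 394/261 ≈ 1.5096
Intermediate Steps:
l = 0 (l = -2 + (1/2)*4 = -2 + 2 = 0)
m(E) = -45 - 9*E (m(E) = -9*(E + 5) = -9*(5 + E) = -45 - 9*E)
V(D, w) = 6*w (V(D, w) = w*6 = 6*w)
b = 394 (b = 138 + 256 = 394)
b/U(V(3, m(l))) = 394/(-9 - 6*(-45 - 9*0)) = 394/(-9 - 6*(-45 + 0)) = 394/(-9 - 6*(-45)) = 394/(-9 - 1*(-270)) = 394/(-9 + 270) = 394/261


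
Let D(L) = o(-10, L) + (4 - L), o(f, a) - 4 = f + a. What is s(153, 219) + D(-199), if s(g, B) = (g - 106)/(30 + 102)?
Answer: -217/132 ≈ -1.6439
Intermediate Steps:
o(f, a) = 4 + a + f (o(f, a) = 4 + (f + a) = 4 + (a + f) = 4 + a + f)
D(L) = -2 (D(L) = (4 + L - 10) + (4 - L) = (-6 + L) + (4 - L) = -2)
s(g, B) = -53/66 + g/132 (s(g, B) = (-106 + g)/132 = (-106 + g)*(1/132) = -53/66 + g/132)
s(153, 219) + D(-199) = (-53/66 + (1/132)*153) - 2 = (-53/66 + 51/44) - 2 = 47/132 - 2 = -217/132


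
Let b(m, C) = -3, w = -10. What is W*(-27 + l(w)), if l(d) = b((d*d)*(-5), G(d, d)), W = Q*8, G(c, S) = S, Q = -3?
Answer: 720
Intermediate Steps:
W = -24 (W = -3*8 = -24)
l(d) = -3
W*(-27 + l(w)) = -24*(-27 - 3) = -24*(-30) = 720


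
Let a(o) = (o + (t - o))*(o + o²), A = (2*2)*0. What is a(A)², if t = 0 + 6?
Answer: 0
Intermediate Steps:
t = 6
A = 0 (A = 4*0 = 0)
a(o) = 6*o + 6*o² (a(o) = (o + (6 - o))*(o + o²) = 6*(o + o²) = 6*o + 6*o²)
a(A)² = (6*0*(1 + 0))² = (6*0*1)² = 0² = 0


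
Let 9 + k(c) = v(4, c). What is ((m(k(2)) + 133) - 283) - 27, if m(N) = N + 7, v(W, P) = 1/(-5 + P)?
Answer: -538/3 ≈ -179.33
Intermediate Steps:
k(c) = -9 + 1/(-5 + c)
m(N) = 7 + N
((m(k(2)) + 133) - 283) - 27 = (((7 + (46 - 9*2)/(-5 + 2)) + 133) - 283) - 27 = (((7 + (46 - 18)/(-3)) + 133) - 283) - 27 = (((7 - ⅓*28) + 133) - 283) - 27 = (((7 - 28/3) + 133) - 283) - 27 = ((-7/3 + 133) - 283) - 27 = (392/3 - 283) - 27 = -457/3 - 27 = -538/3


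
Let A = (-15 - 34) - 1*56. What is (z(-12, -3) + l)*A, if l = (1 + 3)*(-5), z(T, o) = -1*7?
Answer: 2835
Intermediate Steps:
z(T, o) = -7
A = -105 (A = -49 - 56 = -105)
l = -20 (l = 4*(-5) = -20)
(z(-12, -3) + l)*A = (-7 - 20)*(-105) = -27*(-105) = 2835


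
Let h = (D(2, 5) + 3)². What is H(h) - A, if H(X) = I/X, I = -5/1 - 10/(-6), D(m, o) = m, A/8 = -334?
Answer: 40078/15 ≈ 2671.9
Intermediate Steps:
A = -2672 (A = 8*(-334) = -2672)
h = 25 (h = (2 + 3)² = 5² = 25)
I = -10/3 (I = -5*1 - 10*(-⅙) = -5 + 5/3 = -10/3 ≈ -3.3333)
H(X) = -10/(3*X)
H(h) - A = -10/3/25 - 1*(-2672) = -10/3*1/25 + 2672 = -2/15 + 2672 = 40078/15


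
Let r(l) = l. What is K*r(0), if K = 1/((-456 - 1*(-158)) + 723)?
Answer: 0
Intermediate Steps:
K = 1/425 (K = 1/((-456 + 158) + 723) = 1/(-298 + 723) = 1/425 ≈ 0.0023529)
K*r(0) = (1/425)*0 = 0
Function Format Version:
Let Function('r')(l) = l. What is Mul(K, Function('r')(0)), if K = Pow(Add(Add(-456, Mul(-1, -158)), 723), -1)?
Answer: 0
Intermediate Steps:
K = Rational(1, 425) (K = Pow(Add(Add(-456, 158), 723), -1) = Pow(Add(-298, 723), -1) = Pow(425, -1) = Rational(1, 425) ≈ 0.0023529)
Mul(K, Function('r')(0)) = Mul(Rational(1, 425), 0) = 0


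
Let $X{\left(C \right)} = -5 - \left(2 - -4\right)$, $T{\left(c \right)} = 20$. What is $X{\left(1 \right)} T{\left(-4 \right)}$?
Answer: $-220$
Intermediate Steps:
$X{\left(C \right)} = -11$ ($X{\left(C \right)} = -5 - \left(2 + 4\right) = -5 - 6 = -11$)
$X{\left(1 \right)} T{\left(-4 \right)} = \left(-11\right) 20 = -220$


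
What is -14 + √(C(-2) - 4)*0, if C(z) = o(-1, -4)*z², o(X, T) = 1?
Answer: -14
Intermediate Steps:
C(z) = z² (C(z) = 1*z² = z²)
-14 + √(C(-2) - 4)*0 = -14 + √((-2)² - 4)*0 = -14 + √(4 - 4)*0 = -14 + √0*0 = -14 + 0*0 = -14 + 0 = -14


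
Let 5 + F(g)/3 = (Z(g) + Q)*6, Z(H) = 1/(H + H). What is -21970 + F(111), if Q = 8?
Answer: -808114/37 ≈ -21841.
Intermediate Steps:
Z(H) = 1/(2*H)
F(g) = 129 + 9/g (F(g) = -15 + 3*((1/(2*g) + 8)*6) = -15 + 3*((8 + 1/(2*g))*6) = -15 + 3*(48 + 3/g) = -15 + (144 + 9/g) = 129 + 9/g)
-21970 + F(111) = -21970 + (129 + 9/111) = -21970 + (129 + 9*(1/111)) = -21970 + (129 + 3/37) = -21970 + 4776/37 = -808114/37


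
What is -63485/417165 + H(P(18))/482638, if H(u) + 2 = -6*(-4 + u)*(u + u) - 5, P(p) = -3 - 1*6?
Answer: -6245778649/40267936254 ≈ -0.15511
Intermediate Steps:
P(p) = -9 (P(p) = -3 - 6 = -9)
H(u) = -7 - 12*u*(-4 + u) (H(u) = -2 + (-6*(-4 + u)*(u + u) - 5) = -2 + (-6*(-4 + u)*2*u - 5) = -2 + (-12*u*(-4 + u) - 5) = -2 + (-5 - 12*u*(-4 + u)) = -7 - 12*u*(-4 + u))
-63485/417165 + H(P(18))/482638 = -63485/417165 + (-7 - 12*(-9)² + 48*(-9))/482638 = -63485*1/417165 + (-7 - 12*81 - 432)*(1/482638) = -12697/83433 + (-7 - 972 - 432)*(1/482638) = -12697/83433 - 1411*1/482638 = -12697/83433 - 1411/482638 = -6245778649/40267936254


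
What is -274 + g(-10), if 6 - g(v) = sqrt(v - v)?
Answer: -268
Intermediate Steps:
g(v) = 6 (g(v) = 6 - sqrt(v - v) = 6 - sqrt(0) = 6 - 1*0 = 6 + 0 = 6)
-274 + g(-10) = -274 + 6 = -268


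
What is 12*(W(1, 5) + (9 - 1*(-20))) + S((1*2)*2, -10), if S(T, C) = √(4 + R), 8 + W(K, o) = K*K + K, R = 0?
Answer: 278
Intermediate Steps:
W(K, o) = -8 + K + K² (W(K, o) = -8 + (K*K + K) = -8 + (K² + K) = -8 + (K + K²) = -8 + K + K²)
S(T, C) = 2 (S(T, C) = √(4 + 0) = √4 = 2)
12*(W(1, 5) + (9 - 1*(-20))) + S((1*2)*2, -10) = 12*((-8 + 1 + 1²) + (9 - 1*(-20))) + 2 = 12*((-8 + 1 + 1) + (9 + 20)) + 2 = 12*(-6 + 29) + 2 = 12*23 + 2 = 276 + 2 = 278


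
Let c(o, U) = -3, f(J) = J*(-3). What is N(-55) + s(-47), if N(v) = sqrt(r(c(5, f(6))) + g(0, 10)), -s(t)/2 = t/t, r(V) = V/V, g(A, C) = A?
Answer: -1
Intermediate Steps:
f(J) = -3*J
r(V) = 1
s(t) = -2 (s(t) = -2*t/t = -2*1 = -2)
N(v) = 1 (N(v) = sqrt(1 + 0) = sqrt(1) = 1)
N(-55) + s(-47) = 1 - 2 = -1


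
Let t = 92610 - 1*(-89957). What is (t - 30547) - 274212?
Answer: -122192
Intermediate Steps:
t = 182567 (t = 92610 + 89957 = 182567)
(t - 30547) - 274212 = (182567 - 30547) - 274212 = 152020 - 274212 = -122192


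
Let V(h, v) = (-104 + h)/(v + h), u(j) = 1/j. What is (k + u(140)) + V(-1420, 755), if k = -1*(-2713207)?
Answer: 1443427347/532 ≈ 2.7132e+6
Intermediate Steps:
V(h, v) = (-104 + h)/(h + v)
k = 2713207
(k + u(140)) + V(-1420, 755) = (2713207 + 1/140) + (-104 - 1420)/(-1420 + 755) = (2713207 + 1/140) - 1524/(-665) = 379848981/140 - 1/665*(-1524) = 379848981/140 + 1524/665 = 1443427347/532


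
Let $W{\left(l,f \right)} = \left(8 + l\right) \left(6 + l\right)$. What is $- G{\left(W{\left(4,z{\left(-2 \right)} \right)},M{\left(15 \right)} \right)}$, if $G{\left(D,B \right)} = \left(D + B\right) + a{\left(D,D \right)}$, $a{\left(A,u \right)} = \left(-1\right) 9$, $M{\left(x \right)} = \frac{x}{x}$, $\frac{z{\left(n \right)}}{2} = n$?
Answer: $-112$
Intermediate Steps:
$z{\left(n \right)} = 2 n$
$M{\left(x \right)} = 1$
$W{\left(l,f \right)} = \left(6 + l\right) \left(8 + l\right)$
$a{\left(A,u \right)} = -9$
$G{\left(D,B \right)} = -9 + B + D$ ($G{\left(D,B \right)} = \left(D + B\right) - 9 = \left(B + D\right) - 9 = -9 + B + D$)
$- G{\left(W{\left(4,z{\left(-2 \right)} \right)},M{\left(15 \right)} \right)} = - (-9 + 1 + \left(48 + 4^{2} + 14 \cdot 4\right)) = - (-9 + 1 + \left(48 + 16 + 56\right)) = - (-9 + 1 + 120) = \left(-1\right) 112 = -112$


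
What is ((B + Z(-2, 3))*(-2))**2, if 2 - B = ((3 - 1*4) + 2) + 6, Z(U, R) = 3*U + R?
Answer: 256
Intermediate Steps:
Z(U, R) = R + 3*U
B = -5 (B = 2 - (((3 - 1*4) + 2) + 6) = 2 - (((3 - 4) + 2) + 6) = 2 - ((-1 + 2) + 6) = 2 - (1 + 6) = 2 - 1*7 = 2 - 7 = -5)
((B + Z(-2, 3))*(-2))**2 = ((-5 + (3 + 3*(-2)))*(-2))**2 = ((-5 + (3 - 6))*(-2))**2 = ((-5 - 3)*(-2))**2 = (-8*(-2))**2 = 16**2 = 256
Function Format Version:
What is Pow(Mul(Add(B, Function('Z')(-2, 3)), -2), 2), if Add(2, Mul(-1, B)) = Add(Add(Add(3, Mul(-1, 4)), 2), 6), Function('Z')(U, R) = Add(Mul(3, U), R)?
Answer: 256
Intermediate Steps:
Function('Z')(U, R) = Add(R, Mul(3, U))
B = -5 (B = Add(2, Mul(-1, Add(Add(Add(3, Mul(-1, 4)), 2), 6))) = Add(2, Mul(-1, Add(Add(Add(3, -4), 2), 6))) = Add(2, Mul(-1, Add(Add(-1, 2), 6))) = Add(2, Mul(-1, Add(1, 6))) = Add(2, Mul(-1, 7)) = Add(2, -7) = -5)
Pow(Mul(Add(B, Function('Z')(-2, 3)), -2), 2) = Pow(Mul(Add(-5, Add(3, Mul(3, -2))), -2), 2) = Pow(Mul(Add(-5, Add(3, -6)), -2), 2) = Pow(Mul(Add(-5, -3), -2), 2) = Pow(Mul(-8, -2), 2) = Pow(16, 2) = 256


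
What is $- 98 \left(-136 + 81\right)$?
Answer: $5390$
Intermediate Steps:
$- 98 \left(-136 + 81\right) = \left(-98\right) \left(-55\right) = 5390$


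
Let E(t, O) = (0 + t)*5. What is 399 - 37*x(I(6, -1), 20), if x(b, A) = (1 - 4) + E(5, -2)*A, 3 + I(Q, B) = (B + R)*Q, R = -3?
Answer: -17990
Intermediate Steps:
I(Q, B) = -3 + Q*(-3 + B) (I(Q, B) = -3 + (B - 3)*Q = -3 + (-3 + B)*Q = -3 + Q*(-3 + B))
E(t, O) = 5*t (E(t, O) = t*5 = 5*t)
x(b, A) = -3 + 25*A (x(b, A) = (1 - 4) + (5*5)*A = -3 + 25*A)
399 - 37*x(I(6, -1), 20) = 399 - 37*(-3 + 25*20) = 399 - 37*(-3 + 500) = 399 - 37*497 = 399 - 18389 = -17990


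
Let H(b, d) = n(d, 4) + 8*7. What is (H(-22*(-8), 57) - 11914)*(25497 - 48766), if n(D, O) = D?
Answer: 274597469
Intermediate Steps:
H(b, d) = 56 + d (H(b, d) = d + 8*7 = d + 56 = 56 + d)
(H(-22*(-8), 57) - 11914)*(25497 - 48766) = ((56 + 57) - 11914)*(25497 - 48766) = (113 - 11914)*(-23269) = -11801*(-23269) = 274597469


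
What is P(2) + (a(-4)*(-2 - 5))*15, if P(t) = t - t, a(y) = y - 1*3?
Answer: 735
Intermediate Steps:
a(y) = -3 + y (a(y) = y - 3 = -3 + y)
P(t) = 0
P(2) + (a(-4)*(-2 - 5))*15 = 0 + ((-3 - 4)*(-2 - 5))*15 = 0 - 7*(-7)*15 = 0 + 49*15 = 0 + 735 = 735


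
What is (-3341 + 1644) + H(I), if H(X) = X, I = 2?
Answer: -1695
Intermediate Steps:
(-3341 + 1644) + H(I) = (-3341 + 1644) + 2 = -1697 + 2 = -1695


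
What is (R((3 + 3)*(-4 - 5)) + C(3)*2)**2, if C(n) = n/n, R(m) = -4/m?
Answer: 3136/729 ≈ 4.3018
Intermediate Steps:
C(n) = 1
(R((3 + 3)*(-4 - 5)) + C(3)*2)**2 = (-4*1/((-4 - 5)*(3 + 3)) + 1*2)**2 = (-4/(6*(-9)) + 2)**2 = (-4/(-54) + 2)**2 = (-4*(-1/54) + 2)**2 = (2/27 + 2)**2 = (56/27)**2 = 3136/729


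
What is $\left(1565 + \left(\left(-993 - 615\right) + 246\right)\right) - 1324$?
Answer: $-1121$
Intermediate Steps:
$\left(1565 + \left(\left(-993 - 615\right) + 246\right)\right) - 1324 = \left(1565 + \left(-1608 + 246\right)\right) - 1324 = \left(1565 - 1362\right) - 1324 = 203 - 1324 = -1121$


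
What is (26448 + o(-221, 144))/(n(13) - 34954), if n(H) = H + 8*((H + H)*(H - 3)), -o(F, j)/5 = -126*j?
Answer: -117168/32861 ≈ -3.5656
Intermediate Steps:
o(F, j) = 630*j (o(F, j) = -(-630)*j = 630*j)
n(H) = H + 16*H*(-3 + H) (n(H) = H + 8*((2*H)*(-3 + H)) = H + 8*(2*H*(-3 + H)) = H + 16*H*(-3 + H))
(26448 + o(-221, 144))/(n(13) - 34954) = (26448 + 630*144)/(13*(-47 + 16*13) - 34954) = (26448 + 90720)/(13*(-47 + 208) - 34954) = 117168/(13*161 - 34954) = 117168/(2093 - 34954) = 117168/(-32861) = 117168*(-1/32861) = -117168/32861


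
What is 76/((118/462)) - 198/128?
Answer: 1117743/3776 ≈ 296.01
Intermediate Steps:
76/((118/462)) - 198/128 = 76/((118*(1/462))) - 198*1/128 = 76/(59/231) - 99/64 = 76*(231/59) - 99/64 = 17556/59 - 99/64 = 1117743/3776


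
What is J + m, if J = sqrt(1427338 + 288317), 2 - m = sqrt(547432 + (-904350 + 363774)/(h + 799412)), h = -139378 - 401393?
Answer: 2 + sqrt(1715655) - 2*sqrt(9155103795220594)/258641 ≈ 571.95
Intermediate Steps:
h = -540771
m = 2 - 2*sqrt(9155103795220594)/258641 (m = 2 - sqrt(547432 + (-904350 + 363774)/(-540771 + 799412)) = 2 - sqrt(547432 - 540576/258641) = 2 - sqrt(141587819336/258641) = 2 - 2*sqrt(9155103795220594)/258641 ≈ -737.88)
J = sqrt(1715655) ≈ 1309.8
J + m = sqrt(1715655) + (2 - 2*sqrt(9155103795220594)/258641) = 2 + sqrt(1715655) - 2*sqrt(9155103795220594)/258641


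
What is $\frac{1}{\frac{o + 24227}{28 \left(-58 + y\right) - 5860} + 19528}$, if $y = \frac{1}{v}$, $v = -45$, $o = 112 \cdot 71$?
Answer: $\frac{336808}{6575738569} \approx 5.122 \cdot 10^{-5}$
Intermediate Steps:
$o = 7952$
$y = - \frac{1}{45}$ ($y = \frac{1}{-45} = - \frac{1}{45} \approx -0.022222$)
$\frac{1}{\frac{o + 24227}{28 \left(-58 + y\right) - 5860} + 19528} = \frac{1}{\frac{7952 + 24227}{28 \left(-58 - \frac{1}{45}\right) - 5860} + 19528} = \frac{1}{\frac{32179}{28 \left(- \frac{2611}{45}\right) - 5860} + 19528} = \frac{1}{\frac{32179}{- \frac{73108}{45} - 5860} + 19528} = \frac{1}{\frac{32179}{- \frac{336808}{45}} + 19528} = \frac{1}{32179 \left(- \frac{45}{336808}\right) + 19528} = \frac{1}{- \frac{1448055}{336808} + 19528} = \frac{1}{\frac{6575738569}{336808}} = \frac{336808}{6575738569}$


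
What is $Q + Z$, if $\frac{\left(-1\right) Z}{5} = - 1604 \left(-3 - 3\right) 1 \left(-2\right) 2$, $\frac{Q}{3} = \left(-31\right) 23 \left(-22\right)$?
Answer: $239538$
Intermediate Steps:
$Q = 47058$ ($Q = 3 \left(-31\right) 23 \left(-22\right) = 3 \left(\left(-713\right) \left(-22\right)\right) = 3 \cdot 15686 = 47058$)
$Z = 192480$ ($Z = - 5 \left(- 1604 \left(-3 - 3\right) 1 \left(-2\right) 2\right) = - 5 \left(- 1604 \left(- 6 \left(\left(-2\right) 2\right)\right)\right) = - 5 \left(- 1604 \left(\left(-6\right) \left(-4\right)\right)\right) = - 5 \left(\left(-1604\right) 24\right) = \left(-5\right) \left(-38496\right) = 192480$)
$Q + Z = 47058 + 192480 = 239538$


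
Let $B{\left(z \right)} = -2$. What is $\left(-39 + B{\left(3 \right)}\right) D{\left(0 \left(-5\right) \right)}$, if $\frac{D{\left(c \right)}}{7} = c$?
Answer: $0$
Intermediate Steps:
$D{\left(c \right)} = 7 c$
$\left(-39 + B{\left(3 \right)}\right) D{\left(0 \left(-5\right) \right)} = \left(-39 - 2\right) 7 \cdot 0 \left(-5\right) = - 41 \cdot 7 \cdot 0 = \left(-41\right) 0 = 0$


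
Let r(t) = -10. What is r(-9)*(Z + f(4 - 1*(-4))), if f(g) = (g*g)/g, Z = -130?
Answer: 1220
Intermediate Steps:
f(g) = g (f(g) = g**2/g = g)
r(-9)*(Z + f(4 - 1*(-4))) = -10*(-130 + (4 - 1*(-4))) = -10*(-130 + (4 + 4)) = -10*(-130 + 8) = -10*(-122) = 1220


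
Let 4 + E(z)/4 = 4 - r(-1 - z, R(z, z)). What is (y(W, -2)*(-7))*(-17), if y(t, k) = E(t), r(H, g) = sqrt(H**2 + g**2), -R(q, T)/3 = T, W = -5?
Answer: -476*sqrt(241) ≈ -7389.5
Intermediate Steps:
R(q, T) = -3*T
E(z) = -4*sqrt((-1 - z)**2 + 9*z**2) (E(z) = -16 + 4*(4 - sqrt((-1 - z)**2 + (-3*z)**2)) = -16 + 4*(4 - sqrt((-1 - z)**2 + 9*z**2)) = -16 + (16 - 4*sqrt((-1 - z)**2 + 9*z**2)) = -4*sqrt((-1 - z)**2 + 9*z**2))
y(t, k) = -4*sqrt((1 + t)**2 + 9*t**2)
(y(W, -2)*(-7))*(-17) = (-4*sqrt((1 - 5)**2 + 9*(-5)**2)*(-7))*(-17) = (-4*sqrt((-4)**2 + 9*25)*(-7))*(-17) = (-4*sqrt(16 + 225)*(-7))*(-17) = (-4*sqrt(241)*(-7))*(-17) = (28*sqrt(241))*(-17) = -476*sqrt(241)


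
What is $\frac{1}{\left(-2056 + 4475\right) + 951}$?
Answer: $\frac{1}{3370} \approx 0.00029674$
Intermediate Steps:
$\frac{1}{\left(-2056 + 4475\right) + 951} = \frac{1}{2419 + 951} = \frac{1}{3370}$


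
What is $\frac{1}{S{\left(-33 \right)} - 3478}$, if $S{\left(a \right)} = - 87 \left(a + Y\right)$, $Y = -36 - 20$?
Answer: $\frac{1}{4265} \approx 0.00023447$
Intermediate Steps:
$Y = -56$ ($Y = -36 - 20 = -56$)
$S{\left(a \right)} = 4872 - 87 a$ ($S{\left(a \right)} = - 87 \left(a - 56\right) = - 87 \left(-56 + a\right) = 4872 - 87 a$)
$\frac{1}{S{\left(-33 \right)} - 3478} = \frac{1}{\left(4872 - -2871\right) - 3478} = \frac{1}{\left(4872 + 2871\right) - 3478} = \frac{1}{7743 - 3478} = \frac{1}{4265}$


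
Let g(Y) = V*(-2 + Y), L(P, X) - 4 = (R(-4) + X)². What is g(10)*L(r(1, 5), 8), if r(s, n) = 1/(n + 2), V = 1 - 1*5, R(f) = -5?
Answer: -416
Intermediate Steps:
V = -4 (V = 1 - 5 = -4)
r(s, n) = 1/(2 + n)
L(P, X) = 4 + (-5 + X)²
g(Y) = 8 - 4*Y (g(Y) = -4*(-2 + Y) = 8 - 4*Y)
g(10)*L(r(1, 5), 8) = (8 - 4*10)*(4 + (-5 + 8)²) = (8 - 40)*(4 + 3²) = -32*(4 + 9) = -32*13 = -416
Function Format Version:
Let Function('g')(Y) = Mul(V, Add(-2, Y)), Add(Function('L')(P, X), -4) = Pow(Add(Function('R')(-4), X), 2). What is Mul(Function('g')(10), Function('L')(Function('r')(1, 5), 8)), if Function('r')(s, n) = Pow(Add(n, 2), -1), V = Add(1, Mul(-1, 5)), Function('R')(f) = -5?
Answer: -416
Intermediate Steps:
V = -4 (V = Add(1, -5) = -4)
Function('r')(s, n) = Pow(Add(2, n), -1)
Function('L')(P, X) = Add(4, Pow(Add(-5, X), 2))
Function('g')(Y) = Add(8, Mul(-4, Y)) (Function('g')(Y) = Mul(-4, Add(-2, Y)) = Add(8, Mul(-4, Y)))
Mul(Function('g')(10), Function('L')(Function('r')(1, 5), 8)) = Mul(Add(8, Mul(-4, 10)), Add(4, Pow(Add(-5, 8), 2))) = Mul(Add(8, -40), Add(4, Pow(3, 2))) = Mul(-32, Add(4, 9)) = Mul(-32, 13) = -416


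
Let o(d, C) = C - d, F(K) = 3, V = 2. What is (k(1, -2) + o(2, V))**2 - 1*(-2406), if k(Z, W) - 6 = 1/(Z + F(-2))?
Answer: 39121/16 ≈ 2445.1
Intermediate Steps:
k(Z, W) = 6 + 1/(3 + Z) (k(Z, W) = 6 + 1/(Z + 3) = 6 + 1/(3 + Z))
(k(1, -2) + o(2, V))**2 - 1*(-2406) = ((19 + 6*1)/(3 + 1) + (2 - 1*2))**2 - 1*(-2406) = ((19 + 6)/4 + (2 - 2))**2 + 2406 = ((1/4)*25 + 0)**2 + 2406 = (25/4 + 0)**2 + 2406 = (25/4)**2 + 2406 = 625/16 + 2406 = 39121/16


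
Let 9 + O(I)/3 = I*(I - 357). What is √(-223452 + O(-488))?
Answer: √1013601 ≈ 1006.8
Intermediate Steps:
O(I) = -27 + 3*I*(-357 + I) (O(I) = -27 + 3*(I*(I - 357)) = -27 + 3*(I*(-357 + I)) = -27 + 3*I*(-357 + I))
√(-223452 + O(-488)) = √(-223452 + (-27 - 1071*(-488) + 3*(-488)²)) = √(-223452 + (-27 + 522648 + 3*238144)) = √(-223452 + (-27 + 522648 + 714432)) = √(-223452 + 1237053) = √1013601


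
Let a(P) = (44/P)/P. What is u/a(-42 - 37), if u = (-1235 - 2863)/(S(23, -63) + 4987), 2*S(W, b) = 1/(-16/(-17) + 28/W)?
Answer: -3597636932/30867639 ≈ -116.55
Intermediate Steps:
S(W, b) = 1/(2*(16/17 + 28/W)) (S(W, b) = 1/(2*(-16/(-17) + 28/W)) = 1/(2*(-16*(-1/17) + 28/W)) = 1/(2*(16/17 + 28/W)))
a(P) = 44/P²
u = -2305808/2806149 (u = (-1235 - 2863)/((17/8)*23/(119 + 4*23) + 4987) = -4098/((17/8)*23/(119 + 92) + 4987) = -4098/((17/8)*23/211 + 4987) = -4098/((17/8)*23*(1/211) + 4987) = -4098/(391/1688 + 4987) = -4098/8418447/1688 = -4098*1688/8418447 = -2305808/2806149 ≈ -0.82170)
u/a(-42 - 37) = -2305808*(-42 - 37)²/44/2806149 = -2305808/(2806149*(44/(-79)²)) = -2305808/(2806149*(44*(1/6241))) = -2305808/(2806149*44/6241) = -2305808/2806149*6241/44 = -3597636932/30867639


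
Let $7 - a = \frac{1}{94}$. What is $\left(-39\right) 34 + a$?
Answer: $- \frac{123987}{94} \approx -1319.0$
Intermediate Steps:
$a = \frac{657}{94}$ ($a = 7 - \frac{1}{94} = \frac{657}{94} \approx 6.9894$)
$\left(-39\right) 34 + a = \left(-39\right) 34 + \frac{657}{94} = -1326 + \frac{657}{94} = - \frac{123987}{94}$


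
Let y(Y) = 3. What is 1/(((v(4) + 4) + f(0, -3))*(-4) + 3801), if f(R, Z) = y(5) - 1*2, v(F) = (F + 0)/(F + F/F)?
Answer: 5/18889 ≈ 0.00026470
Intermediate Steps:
v(F) = F/(1 + F) (v(F) = F/(F + 1) = F/(1 + F))
f(R, Z) = 1 (f(R, Z) = 3 - 1*2 = 3 - 2 = 1)
1/(((v(4) + 4) + f(0, -3))*(-4) + 3801) = 1/(((4/(1 + 4) + 4) + 1)*(-4) + 3801) = 1/(((4/5 + 4) + 1)*(-4) + 3801) = 1/(((4*(⅕) + 4) + 1)*(-4) + 3801) = 1/(((⅘ + 4) + 1)*(-4) + 3801) = 1/((24/5 + 1)*(-4) + 3801) = 1/((29/5)*(-4) + 3801) = 1/(-116/5 + 3801) = 1/(18889/5) = 5/18889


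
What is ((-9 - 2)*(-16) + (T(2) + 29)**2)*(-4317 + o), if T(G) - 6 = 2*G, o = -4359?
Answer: -14723172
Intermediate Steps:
T(G) = 6 + 2*G
((-9 - 2)*(-16) + (T(2) + 29)**2)*(-4317 + o) = ((-9 - 2)*(-16) + ((6 + 2*2) + 29)**2)*(-4317 - 4359) = (-11*(-16) + ((6 + 4) + 29)**2)*(-8676) = (176 + (10 + 29)**2)*(-8676) = (176 + 39**2)*(-8676) = (176 + 1521)*(-8676) = 1697*(-8676) = -14723172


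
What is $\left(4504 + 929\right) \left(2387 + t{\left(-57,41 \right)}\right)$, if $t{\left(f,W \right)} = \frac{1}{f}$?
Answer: $\frac{246401038}{19} \approx 1.2968 \cdot 10^{7}$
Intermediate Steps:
$\left(4504 + 929\right) \left(2387 + t{\left(-57,41 \right)}\right) = \left(4504 + 929\right) \left(2387 + \frac{1}{-57}\right) = 5433 \left(2387 - \frac{1}{57}\right) = 5433 \cdot \frac{136058}{57} = \frac{246401038}{19}$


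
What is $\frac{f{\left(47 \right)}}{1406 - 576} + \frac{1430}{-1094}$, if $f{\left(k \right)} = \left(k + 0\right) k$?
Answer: $\frac{614873}{454010} \approx 1.3543$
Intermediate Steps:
$f{\left(k \right)} = k^{2}$ ($f{\left(k \right)} = k k = k^{2}$)
$\frac{f{\left(47 \right)}}{1406 - 576} + \frac{1430}{-1094} = \frac{47^{2}}{1406 - 576} + \frac{1430}{-1094} = \frac{2209}{830} + 1430 \left(- \frac{1}{1094}\right) = 2209 \cdot \frac{1}{830} - \frac{715}{547} = \frac{2209}{830} - \frac{715}{547} = \frac{614873}{454010}$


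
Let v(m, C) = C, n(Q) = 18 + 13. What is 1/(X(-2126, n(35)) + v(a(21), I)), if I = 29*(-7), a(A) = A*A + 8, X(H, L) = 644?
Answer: 1/441 ≈ 0.0022676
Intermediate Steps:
n(Q) = 31
a(A) = 8 + A² (a(A) = A² + 8 = 8 + A²)
I = -203
1/(X(-2126, n(35)) + v(a(21), I)) = 1/(644 - 203) = 1/441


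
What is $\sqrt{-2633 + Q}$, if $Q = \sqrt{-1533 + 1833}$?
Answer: $\sqrt{-2633 + 10 \sqrt{3}} \approx 51.144 i$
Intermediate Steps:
$Q = 10 \sqrt{3}$ ($Q = \sqrt{300} = 10 \sqrt{3} \approx 17.32$)
$\sqrt{-2633 + Q} = \sqrt{-2633 + 10 \sqrt{3}}$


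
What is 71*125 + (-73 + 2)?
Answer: 8804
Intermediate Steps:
71*125 + (-73 + 2) = 8875 - 71 = 8804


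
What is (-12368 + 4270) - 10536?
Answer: -18634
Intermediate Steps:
(-12368 + 4270) - 10536 = -8098 - 10536 = -18634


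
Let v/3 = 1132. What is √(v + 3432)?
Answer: 2*√1707 ≈ 82.632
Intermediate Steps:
v = 3396 (v = 3*1132 = 3396)
√(v + 3432) = √(3396 + 3432) = √6828 = 2*√1707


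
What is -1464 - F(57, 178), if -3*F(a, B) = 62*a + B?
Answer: -680/3 ≈ -226.67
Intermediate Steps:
F(a, B) = -62*a/3 - B/3 (F(a, B) = -(62*a + B)/3 = -(B + 62*a)/3 = -62*a/3 - B/3)
-1464 - F(57, 178) = -1464 - (-62/3*57 - ⅓*178) = -1464 - (-1178 - 178/3) = -1464 - 1*(-3712/3) = -1464 + 3712/3 = -680/3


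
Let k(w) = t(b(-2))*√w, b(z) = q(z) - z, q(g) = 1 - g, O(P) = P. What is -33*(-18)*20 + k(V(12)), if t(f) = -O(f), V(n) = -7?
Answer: 11880 - 5*I*√7 ≈ 11880.0 - 13.229*I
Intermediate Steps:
b(z) = 1 - 2*z (b(z) = (1 - z) - z = 1 - 2*z)
t(f) = -f
k(w) = -5*√w (k(w) = (-(1 - 2*(-2)))*√w = (-(1 + 4))*√w = (-1*5)*√w = -5*√w)
-33*(-18)*20 + k(V(12)) = -33*(-18)*20 - 5*I*√7 = 594*20 - 5*I*√7 = 11880 - 5*I*√7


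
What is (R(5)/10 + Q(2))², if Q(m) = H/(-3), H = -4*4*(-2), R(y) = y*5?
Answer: 2401/36 ≈ 66.694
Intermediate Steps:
R(y) = 5*y
H = 32 (H = -16*(-2) = 32)
Q(m) = -32/3 (Q(m) = 32/(-3) = 32*(-⅓) = -32/3)
(R(5)/10 + Q(2))² = ((5*5)/10 - 32/3)² = (25*(⅒) - 32/3)² = (5/2 - 32/3)² = (-49/6)² = 2401/36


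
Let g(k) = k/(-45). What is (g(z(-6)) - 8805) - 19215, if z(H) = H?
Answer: -420298/15 ≈ -28020.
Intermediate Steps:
g(k) = -k/45 (g(k) = k*(-1/45) = -k/45)
(g(z(-6)) - 8805) - 19215 = (-1/45*(-6) - 8805) - 19215 = (2/15 - 8805) - 19215 = -132073/15 - 19215 = -420298/15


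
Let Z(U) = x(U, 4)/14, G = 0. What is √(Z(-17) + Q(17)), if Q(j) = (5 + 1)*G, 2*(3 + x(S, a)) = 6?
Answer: 0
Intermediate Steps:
x(S, a) = 0 (x(S, a) = -3 + (½)*6 = -3 + 3 = 0)
Q(j) = 0 (Q(j) = (5 + 1)*0 = 6*0 = 0)
Z(U) = 0 (Z(U) = 0/14 = 0*(1/14) = 0)
√(Z(-17) + Q(17)) = √(0 + 0) = √0 = 0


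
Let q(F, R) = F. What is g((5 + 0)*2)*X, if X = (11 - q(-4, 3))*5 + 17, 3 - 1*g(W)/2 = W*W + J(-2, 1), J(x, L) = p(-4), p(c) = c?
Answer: -17112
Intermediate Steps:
J(x, L) = -4
g(W) = 14 - 2*W**2 (g(W) = 6 - 2*(W*W - 4) = 6 - 2*(W**2 - 4) = 6 - 2*(-4 + W**2) = 6 + (8 - 2*W**2) = 14 - 2*W**2)
X = 92 (X = (11 - 1*(-4))*5 + 17 = (11 + 4)*5 + 17 = 15*5 + 17 = 75 + 17 = 92)
g((5 + 0)*2)*X = (14 - 2*4*(5 + 0)**2)*92 = (14 - 2*(5*2)**2)*92 = (14 - 2*10**2)*92 = (14 - 2*100)*92 = (14 - 200)*92 = -186*92 = -17112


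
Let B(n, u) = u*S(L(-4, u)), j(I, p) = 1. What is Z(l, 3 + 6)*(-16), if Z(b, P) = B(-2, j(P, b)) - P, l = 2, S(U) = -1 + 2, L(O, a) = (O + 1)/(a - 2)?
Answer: 128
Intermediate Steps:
L(O, a) = (1 + O)/(-2 + a)
S(U) = 1
B(n, u) = u (B(n, u) = u*1 = u)
Z(b, P) = 1 - P
Z(l, 3 + 6)*(-16) = (1 - (3 + 6))*(-16) = (1 - 1*9)*(-16) = (1 - 9)*(-16) = -8*(-16) = 128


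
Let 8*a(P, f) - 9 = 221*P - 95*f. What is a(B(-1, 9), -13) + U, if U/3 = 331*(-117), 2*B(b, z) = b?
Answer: -1856629/16 ≈ -1.1604e+5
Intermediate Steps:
B(b, z) = b/2
U = -116181 (U = 3*(331*(-117)) = 3*(-38727) = -116181)
a(P, f) = 9/8 - 95*f/8 + 221*P/8 (a(P, f) = 9/8 + (221*P - 95*f)/8 = 9/8 + (-95*f + 221*P)/8 = 9/8 + (-95*f/8 + 221*P/8) = 9/8 - 95*f/8 + 221*P/8)
a(B(-1, 9), -13) + U = (9/8 - 95/8*(-13) + 221*((½)*(-1))/8) - 116181 = (9/8 + 1235/8 + (221/8)*(-½)) - 116181 = (9/8 + 1235/8 - 221/16) - 116181 = 2267/16 - 116181 = -1856629/16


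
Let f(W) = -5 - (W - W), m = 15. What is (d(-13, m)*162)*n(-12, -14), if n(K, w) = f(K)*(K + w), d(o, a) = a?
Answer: 315900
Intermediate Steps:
f(W) = -5 (f(W) = -5 - 1*0 = -5 + 0 = -5)
n(K, w) = -5*K - 5*w (n(K, w) = -5*(K + w) = -5*K - 5*w)
(d(-13, m)*162)*n(-12, -14) = (15*162)*(-5*(-12) - 5*(-14)) = 2430*(60 + 70) = 2430*130 = 315900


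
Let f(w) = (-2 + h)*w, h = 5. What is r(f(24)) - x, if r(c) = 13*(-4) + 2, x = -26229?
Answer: 26179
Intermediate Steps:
f(w) = 3*w (f(w) = (-2 + 5)*w = 3*w)
r(c) = -50 (r(c) = -52 + 2 = -50)
r(f(24)) - x = -50 - 1*(-26229) = -50 + 26229 = 26179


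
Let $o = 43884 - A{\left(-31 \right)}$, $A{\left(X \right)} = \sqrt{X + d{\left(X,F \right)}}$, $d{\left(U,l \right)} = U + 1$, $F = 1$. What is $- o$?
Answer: $-43884 + i \sqrt{61} \approx -43884.0 + 7.8102 i$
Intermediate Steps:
$d{\left(U,l \right)} = 1 + U$
$A{\left(X \right)} = \sqrt{1 + 2 X}$ ($A{\left(X \right)} = \sqrt{X + \left(1 + X\right)} = \sqrt{1 + 2 X}$)
$o = 43884 - i \sqrt{61}$ ($o = 43884 - \sqrt{1 + 2 \left(-31\right)} = 43884 - \sqrt{1 - 62} = 43884 - \sqrt{-61} = 43884 - i \sqrt{61} \approx 43884.0 - 7.8102 i$)
$- o = - (43884 - i \sqrt{61}) = -43884 + i \sqrt{61}$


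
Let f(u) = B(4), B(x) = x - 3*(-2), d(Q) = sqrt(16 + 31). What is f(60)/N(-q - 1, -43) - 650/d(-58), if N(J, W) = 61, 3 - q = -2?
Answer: 10/61 - 650*sqrt(47)/47 ≈ -94.648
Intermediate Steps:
q = 5 (q = 3 - 1*(-2) = 3 + 2 = 5)
d(Q) = sqrt(47)
B(x) = 6 + x (B(x) = x + 6 = 6 + x)
f(u) = 10 (f(u) = 6 + 4 = 10)
f(60)/N(-q - 1, -43) - 650/d(-58) = 10/61 - 650*sqrt(47)/47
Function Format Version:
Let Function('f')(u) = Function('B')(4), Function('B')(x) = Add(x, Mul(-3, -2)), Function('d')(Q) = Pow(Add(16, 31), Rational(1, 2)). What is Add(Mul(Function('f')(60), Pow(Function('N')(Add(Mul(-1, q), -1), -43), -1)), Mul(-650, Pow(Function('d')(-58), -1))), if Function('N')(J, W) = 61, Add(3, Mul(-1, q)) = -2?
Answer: Add(Rational(10, 61), Mul(Rational(-650, 47), Pow(47, Rational(1, 2)))) ≈ -94.648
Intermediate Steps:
q = 5 (q = Add(3, Mul(-1, -2)) = Add(3, 2) = 5)
Function('d')(Q) = Pow(47, Rational(1, 2))
Function('B')(x) = Add(6, x) (Function('B')(x) = Add(x, 6) = Add(6, x))
Function('f')(u) = 10 (Function('f')(u) = Add(6, 4) = 10)
Add(Mul(Function('f')(60), Pow(Function('N')(Add(Mul(-1, q), -1), -43), -1)), Mul(-650, Pow(Function('d')(-58), -1))) = Add(Mul(10, Pow(61, -1)), Mul(-650, Pow(Pow(47, Rational(1, 2)), -1))) = Add(Mul(10, Rational(1, 61)), Mul(-650, Mul(Rational(1, 47), Pow(47, Rational(1, 2))))) = Add(Rational(10, 61), Mul(Rational(-650, 47), Pow(47, Rational(1, 2))))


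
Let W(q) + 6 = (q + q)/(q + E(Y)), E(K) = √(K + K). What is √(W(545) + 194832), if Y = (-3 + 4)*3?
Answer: √(106181260 + 194826*√6)/√(545 + √6) ≈ 441.39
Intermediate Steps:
Y = 3 (Y = 1*3 = 3)
E(K) = √2*√K (E(K) = √(2*K) = √2*√K)
W(q) = -6 + 2*q/(q + √6) (W(q) = -6 + (q + q)/(q + √2*√3) = -6 + (2*q)/(q + √6) = -6 + 2*q/(q + √6))
√(W(545) + 194832) = √(2*(-3*√6 - 2*545)/(545 + √6) + 194832) = √(2*(-3*√6 - 1090)/(545 + √6) + 194832) = √(2*(-1090 - 3*√6)/(545 + √6) + 194832) = √(194832 + 2*(-1090 - 3*√6)/(545 + √6))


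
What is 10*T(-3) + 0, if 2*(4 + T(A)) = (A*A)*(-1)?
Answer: -85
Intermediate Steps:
T(A) = -4 - A**2/2 (T(A) = -4 + ((A*A)*(-1))/2 = -4 + (A**2*(-1))/2 = -4 + (-A**2)/2 = -4 - A**2/2)
10*T(-3) + 0 = 10*(-4 - 1/2*(-3)**2) + 0 = 10*(-4 - 1/2*9) + 0 = 10*(-4 - 9/2) + 0 = 10*(-17/2) + 0 = -85 + 0 = -85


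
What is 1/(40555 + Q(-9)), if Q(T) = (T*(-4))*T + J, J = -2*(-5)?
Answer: 1/40241 ≈ 2.4850e-5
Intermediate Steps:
J = 10
Q(T) = 10 - 4*T**2 (Q(T) = (T*(-4))*T + 10 = (-4*T)*T + 10 = -4*T**2 + 10 = 10 - 4*T**2)
1/(40555 + Q(-9)) = 1/(40555 + (10 - 4*(-9)**2)) = 1/(40555 + (10 - 4*81)) = 1/(40555 + (10 - 324)) = 1/(40555 - 314) = 1/40241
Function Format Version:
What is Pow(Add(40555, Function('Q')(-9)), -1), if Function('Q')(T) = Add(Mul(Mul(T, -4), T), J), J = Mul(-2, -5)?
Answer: Rational(1, 40241) ≈ 2.4850e-5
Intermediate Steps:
J = 10
Function('Q')(T) = Add(10, Mul(-4, Pow(T, 2))) (Function('Q')(T) = Add(Mul(Mul(T, -4), T), 10) = Add(Mul(Mul(-4, T), T), 10) = Add(Mul(-4, Pow(T, 2)), 10) = Add(10, Mul(-4, Pow(T, 2))))
Pow(Add(40555, Function('Q')(-9)), -1) = Pow(Add(40555, Add(10, Mul(-4, Pow(-9, 2)))), -1) = Pow(Add(40555, Add(10, Mul(-4, 81))), -1) = Pow(Add(40555, Add(10, -324)), -1) = Pow(Add(40555, -314), -1) = Pow(40241, -1) = Rational(1, 40241)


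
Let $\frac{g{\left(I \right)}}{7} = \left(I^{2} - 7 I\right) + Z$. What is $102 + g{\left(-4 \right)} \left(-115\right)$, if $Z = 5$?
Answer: $-39343$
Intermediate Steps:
$g{\left(I \right)} = 35 - 49 I + 7 I^{2}$ ($g{\left(I \right)} = 7 \left(\left(I^{2} - 7 I\right) + 5\right) = 7 \left(5 + I^{2} - 7 I\right) = 35 - 49 I + 7 I^{2}$)
$102 + g{\left(-4 \right)} \left(-115\right) = 102 + \left(35 - -196 + 7 \left(-4\right)^{2}\right) \left(-115\right) = 102 + \left(35 + 196 + 7 \cdot 16\right) \left(-115\right) = 102 + \left(35 + 196 + 112\right) \left(-115\right) = 102 + 343 \left(-115\right) = 102 - 39445 = -39343$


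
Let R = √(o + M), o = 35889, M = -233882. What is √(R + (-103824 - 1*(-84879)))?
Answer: √(-18945 + I*√197993) ≈ 1.616 + 137.65*I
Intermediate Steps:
R = I*√197993 (R = √(35889 - 233882) = √(-197993) = I*√197993 ≈ 444.96*I)
√(R + (-103824 - 1*(-84879))) = √(I*√197993 + (-103824 - 1*(-84879))) = √(I*√197993 + (-103824 + 84879)) = √(I*√197993 - 18945) = √(-18945 + I*√197993)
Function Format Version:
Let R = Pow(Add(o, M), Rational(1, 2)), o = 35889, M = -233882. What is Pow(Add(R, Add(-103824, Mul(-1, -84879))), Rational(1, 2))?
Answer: Pow(Add(-18945, Mul(I, Pow(197993, Rational(1, 2)))), Rational(1, 2)) ≈ Add(1.616, Mul(137.65, I))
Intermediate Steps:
R = Mul(I, Pow(197993, Rational(1, 2))) (R = Pow(Add(35889, -233882), Rational(1, 2)) = Pow(-197993, Rational(1, 2)) = Mul(I, Pow(197993, Rational(1, 2))) ≈ Mul(444.96, I))
Pow(Add(R, Add(-103824, Mul(-1, -84879))), Rational(1, 2)) = Pow(Add(Mul(I, Pow(197993, Rational(1, 2))), Add(-103824, Mul(-1, -84879))), Rational(1, 2)) = Pow(Add(Mul(I, Pow(197993, Rational(1, 2))), Add(-103824, 84879)), Rational(1, 2)) = Pow(Add(Mul(I, Pow(197993, Rational(1, 2))), -18945), Rational(1, 2)) = Pow(Add(-18945, Mul(I, Pow(197993, Rational(1, 2)))), Rational(1, 2))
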